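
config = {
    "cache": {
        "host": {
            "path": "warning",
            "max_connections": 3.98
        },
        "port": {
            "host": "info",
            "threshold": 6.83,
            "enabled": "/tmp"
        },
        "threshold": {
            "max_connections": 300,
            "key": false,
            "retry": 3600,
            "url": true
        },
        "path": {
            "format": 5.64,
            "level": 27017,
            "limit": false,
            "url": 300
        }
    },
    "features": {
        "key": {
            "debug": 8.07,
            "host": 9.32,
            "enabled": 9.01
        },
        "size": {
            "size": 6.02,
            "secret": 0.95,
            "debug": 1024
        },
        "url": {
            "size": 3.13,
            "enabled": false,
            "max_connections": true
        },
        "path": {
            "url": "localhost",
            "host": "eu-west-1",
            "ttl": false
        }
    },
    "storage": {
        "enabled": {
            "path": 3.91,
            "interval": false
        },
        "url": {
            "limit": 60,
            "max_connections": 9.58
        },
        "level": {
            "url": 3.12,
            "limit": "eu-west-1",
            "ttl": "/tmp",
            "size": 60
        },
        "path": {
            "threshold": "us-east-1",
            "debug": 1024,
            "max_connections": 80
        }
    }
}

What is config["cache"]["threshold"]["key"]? False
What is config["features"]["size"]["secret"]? 0.95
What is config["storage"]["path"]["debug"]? 1024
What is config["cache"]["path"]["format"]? 5.64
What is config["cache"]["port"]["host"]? "info"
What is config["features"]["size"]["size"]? 6.02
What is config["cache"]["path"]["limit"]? False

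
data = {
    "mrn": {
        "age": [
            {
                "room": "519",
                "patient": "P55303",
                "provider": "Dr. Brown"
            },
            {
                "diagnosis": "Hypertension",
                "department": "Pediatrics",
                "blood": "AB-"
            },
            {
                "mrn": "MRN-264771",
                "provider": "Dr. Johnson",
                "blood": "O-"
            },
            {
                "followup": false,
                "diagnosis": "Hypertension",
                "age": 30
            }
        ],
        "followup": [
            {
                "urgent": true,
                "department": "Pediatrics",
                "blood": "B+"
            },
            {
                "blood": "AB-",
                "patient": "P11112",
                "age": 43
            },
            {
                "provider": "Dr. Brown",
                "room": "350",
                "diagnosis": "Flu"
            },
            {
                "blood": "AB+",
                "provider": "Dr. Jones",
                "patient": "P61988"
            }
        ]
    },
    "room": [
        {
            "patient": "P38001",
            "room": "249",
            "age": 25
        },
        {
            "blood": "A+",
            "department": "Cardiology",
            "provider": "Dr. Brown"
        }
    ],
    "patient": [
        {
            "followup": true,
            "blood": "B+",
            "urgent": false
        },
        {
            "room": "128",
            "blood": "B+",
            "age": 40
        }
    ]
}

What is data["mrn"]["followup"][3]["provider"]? "Dr. Jones"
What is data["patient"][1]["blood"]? "B+"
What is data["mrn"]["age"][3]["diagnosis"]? "Hypertension"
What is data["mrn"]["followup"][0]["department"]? "Pediatrics"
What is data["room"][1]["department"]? "Cardiology"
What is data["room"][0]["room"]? "249"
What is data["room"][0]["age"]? 25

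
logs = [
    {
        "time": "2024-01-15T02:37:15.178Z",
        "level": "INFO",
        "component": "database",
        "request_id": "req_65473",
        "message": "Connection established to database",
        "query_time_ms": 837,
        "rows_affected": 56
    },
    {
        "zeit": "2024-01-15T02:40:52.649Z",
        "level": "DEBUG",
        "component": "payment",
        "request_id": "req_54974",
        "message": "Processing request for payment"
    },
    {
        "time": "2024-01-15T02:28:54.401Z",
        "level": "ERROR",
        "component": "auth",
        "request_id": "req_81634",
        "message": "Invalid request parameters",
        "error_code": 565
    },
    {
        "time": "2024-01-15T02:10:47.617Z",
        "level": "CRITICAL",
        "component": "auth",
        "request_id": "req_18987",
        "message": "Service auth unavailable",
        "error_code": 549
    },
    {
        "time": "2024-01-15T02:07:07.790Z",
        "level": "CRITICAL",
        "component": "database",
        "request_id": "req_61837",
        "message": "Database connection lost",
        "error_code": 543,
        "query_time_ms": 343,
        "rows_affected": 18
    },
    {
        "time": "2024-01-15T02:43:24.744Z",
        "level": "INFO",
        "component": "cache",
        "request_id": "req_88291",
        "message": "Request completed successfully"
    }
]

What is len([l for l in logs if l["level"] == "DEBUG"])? 1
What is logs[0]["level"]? "INFO"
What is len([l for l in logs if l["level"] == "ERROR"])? 1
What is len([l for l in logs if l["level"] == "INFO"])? 2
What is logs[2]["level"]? "ERROR"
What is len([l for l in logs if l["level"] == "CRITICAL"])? 2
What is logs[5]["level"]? "INFO"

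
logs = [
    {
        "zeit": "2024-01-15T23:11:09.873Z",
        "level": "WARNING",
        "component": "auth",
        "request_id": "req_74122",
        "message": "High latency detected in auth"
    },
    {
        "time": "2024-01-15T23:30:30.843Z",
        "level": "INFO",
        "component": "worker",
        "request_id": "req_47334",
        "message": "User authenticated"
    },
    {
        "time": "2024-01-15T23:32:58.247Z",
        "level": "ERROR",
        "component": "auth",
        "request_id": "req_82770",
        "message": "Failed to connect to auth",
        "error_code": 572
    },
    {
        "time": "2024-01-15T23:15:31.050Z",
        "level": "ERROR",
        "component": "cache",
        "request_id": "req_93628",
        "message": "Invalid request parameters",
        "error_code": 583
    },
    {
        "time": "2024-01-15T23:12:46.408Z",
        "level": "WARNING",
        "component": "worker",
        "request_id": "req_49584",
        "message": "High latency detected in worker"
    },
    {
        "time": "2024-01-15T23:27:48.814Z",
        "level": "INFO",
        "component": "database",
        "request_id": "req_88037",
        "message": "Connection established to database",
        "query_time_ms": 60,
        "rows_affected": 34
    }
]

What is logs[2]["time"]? "2024-01-15T23:32:58.247Z"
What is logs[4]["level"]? "WARNING"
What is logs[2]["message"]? "Failed to connect to auth"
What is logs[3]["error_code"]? 583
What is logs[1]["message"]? "User authenticated"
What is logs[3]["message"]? "Invalid request parameters"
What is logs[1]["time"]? "2024-01-15T23:30:30.843Z"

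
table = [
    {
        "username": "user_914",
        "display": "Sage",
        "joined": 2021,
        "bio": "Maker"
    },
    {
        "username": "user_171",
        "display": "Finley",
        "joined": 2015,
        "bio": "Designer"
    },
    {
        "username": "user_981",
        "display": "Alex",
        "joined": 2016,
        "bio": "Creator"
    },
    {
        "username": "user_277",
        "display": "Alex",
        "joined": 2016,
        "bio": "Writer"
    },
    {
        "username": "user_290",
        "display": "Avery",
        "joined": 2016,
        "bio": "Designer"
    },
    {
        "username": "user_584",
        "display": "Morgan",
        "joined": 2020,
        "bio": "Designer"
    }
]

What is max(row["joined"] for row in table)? 2021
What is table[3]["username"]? "user_277"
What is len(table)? 6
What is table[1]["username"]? "user_171"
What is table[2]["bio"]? "Creator"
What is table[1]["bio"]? "Designer"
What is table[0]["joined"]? 2021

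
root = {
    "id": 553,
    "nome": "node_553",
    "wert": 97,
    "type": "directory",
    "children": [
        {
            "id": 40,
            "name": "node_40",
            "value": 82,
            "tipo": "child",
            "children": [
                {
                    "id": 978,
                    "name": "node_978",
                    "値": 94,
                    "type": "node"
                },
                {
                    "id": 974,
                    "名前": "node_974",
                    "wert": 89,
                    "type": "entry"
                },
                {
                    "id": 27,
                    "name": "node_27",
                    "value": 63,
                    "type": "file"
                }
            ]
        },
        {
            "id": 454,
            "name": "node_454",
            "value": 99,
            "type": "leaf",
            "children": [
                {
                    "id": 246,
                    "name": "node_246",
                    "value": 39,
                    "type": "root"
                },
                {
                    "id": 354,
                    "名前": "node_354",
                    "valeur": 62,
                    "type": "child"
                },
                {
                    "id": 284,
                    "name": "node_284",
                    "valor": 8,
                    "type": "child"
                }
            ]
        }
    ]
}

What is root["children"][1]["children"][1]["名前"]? "node_354"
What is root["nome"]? "node_553"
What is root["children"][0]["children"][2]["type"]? "file"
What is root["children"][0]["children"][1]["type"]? "entry"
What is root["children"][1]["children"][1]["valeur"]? 62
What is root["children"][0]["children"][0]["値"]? 94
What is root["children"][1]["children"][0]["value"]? 39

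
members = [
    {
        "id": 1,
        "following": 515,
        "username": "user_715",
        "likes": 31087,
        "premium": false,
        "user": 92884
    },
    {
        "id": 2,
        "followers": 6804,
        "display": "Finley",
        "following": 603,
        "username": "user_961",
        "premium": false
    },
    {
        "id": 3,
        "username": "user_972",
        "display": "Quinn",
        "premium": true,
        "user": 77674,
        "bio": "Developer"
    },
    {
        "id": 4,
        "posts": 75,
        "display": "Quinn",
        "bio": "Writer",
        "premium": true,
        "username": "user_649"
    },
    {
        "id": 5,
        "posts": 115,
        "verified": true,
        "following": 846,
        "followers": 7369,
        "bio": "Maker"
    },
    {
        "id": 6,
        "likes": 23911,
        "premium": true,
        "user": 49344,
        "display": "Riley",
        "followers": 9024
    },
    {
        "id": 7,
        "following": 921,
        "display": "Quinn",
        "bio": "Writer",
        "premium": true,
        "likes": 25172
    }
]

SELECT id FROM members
[1, 2, 3, 4, 5, 6, 7]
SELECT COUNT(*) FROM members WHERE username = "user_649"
1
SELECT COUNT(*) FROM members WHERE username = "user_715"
1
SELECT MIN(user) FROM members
49344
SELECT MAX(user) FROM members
92884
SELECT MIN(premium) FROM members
False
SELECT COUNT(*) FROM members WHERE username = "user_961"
1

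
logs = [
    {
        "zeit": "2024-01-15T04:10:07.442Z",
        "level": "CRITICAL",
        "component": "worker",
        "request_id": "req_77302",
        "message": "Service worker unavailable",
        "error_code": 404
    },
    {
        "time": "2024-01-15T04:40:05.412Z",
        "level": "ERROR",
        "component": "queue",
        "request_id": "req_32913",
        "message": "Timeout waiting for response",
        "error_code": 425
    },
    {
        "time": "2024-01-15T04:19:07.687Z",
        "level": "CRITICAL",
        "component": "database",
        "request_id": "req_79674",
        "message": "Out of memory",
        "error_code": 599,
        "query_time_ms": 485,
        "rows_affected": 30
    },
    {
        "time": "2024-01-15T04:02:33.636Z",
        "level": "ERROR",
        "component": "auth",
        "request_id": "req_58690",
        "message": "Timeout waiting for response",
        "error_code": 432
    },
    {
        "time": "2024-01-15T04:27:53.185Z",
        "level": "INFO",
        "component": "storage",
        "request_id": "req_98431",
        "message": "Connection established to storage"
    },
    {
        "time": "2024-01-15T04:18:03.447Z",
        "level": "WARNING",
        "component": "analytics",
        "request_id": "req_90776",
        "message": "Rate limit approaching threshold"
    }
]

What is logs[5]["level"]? "WARNING"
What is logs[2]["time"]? "2024-01-15T04:19:07.687Z"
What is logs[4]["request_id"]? "req_98431"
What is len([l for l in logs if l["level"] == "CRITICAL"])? 2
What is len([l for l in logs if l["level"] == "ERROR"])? 2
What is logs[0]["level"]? "CRITICAL"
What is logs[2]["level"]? "CRITICAL"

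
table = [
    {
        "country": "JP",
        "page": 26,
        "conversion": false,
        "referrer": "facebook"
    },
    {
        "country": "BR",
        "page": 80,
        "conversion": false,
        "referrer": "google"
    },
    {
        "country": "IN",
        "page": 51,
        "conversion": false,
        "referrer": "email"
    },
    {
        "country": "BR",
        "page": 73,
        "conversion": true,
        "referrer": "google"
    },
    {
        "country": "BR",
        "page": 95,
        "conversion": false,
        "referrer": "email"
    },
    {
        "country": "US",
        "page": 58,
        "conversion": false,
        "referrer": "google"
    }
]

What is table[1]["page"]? 80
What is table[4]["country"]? "BR"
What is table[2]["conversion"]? False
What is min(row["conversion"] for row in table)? False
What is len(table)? 6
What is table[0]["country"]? "JP"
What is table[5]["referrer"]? "google"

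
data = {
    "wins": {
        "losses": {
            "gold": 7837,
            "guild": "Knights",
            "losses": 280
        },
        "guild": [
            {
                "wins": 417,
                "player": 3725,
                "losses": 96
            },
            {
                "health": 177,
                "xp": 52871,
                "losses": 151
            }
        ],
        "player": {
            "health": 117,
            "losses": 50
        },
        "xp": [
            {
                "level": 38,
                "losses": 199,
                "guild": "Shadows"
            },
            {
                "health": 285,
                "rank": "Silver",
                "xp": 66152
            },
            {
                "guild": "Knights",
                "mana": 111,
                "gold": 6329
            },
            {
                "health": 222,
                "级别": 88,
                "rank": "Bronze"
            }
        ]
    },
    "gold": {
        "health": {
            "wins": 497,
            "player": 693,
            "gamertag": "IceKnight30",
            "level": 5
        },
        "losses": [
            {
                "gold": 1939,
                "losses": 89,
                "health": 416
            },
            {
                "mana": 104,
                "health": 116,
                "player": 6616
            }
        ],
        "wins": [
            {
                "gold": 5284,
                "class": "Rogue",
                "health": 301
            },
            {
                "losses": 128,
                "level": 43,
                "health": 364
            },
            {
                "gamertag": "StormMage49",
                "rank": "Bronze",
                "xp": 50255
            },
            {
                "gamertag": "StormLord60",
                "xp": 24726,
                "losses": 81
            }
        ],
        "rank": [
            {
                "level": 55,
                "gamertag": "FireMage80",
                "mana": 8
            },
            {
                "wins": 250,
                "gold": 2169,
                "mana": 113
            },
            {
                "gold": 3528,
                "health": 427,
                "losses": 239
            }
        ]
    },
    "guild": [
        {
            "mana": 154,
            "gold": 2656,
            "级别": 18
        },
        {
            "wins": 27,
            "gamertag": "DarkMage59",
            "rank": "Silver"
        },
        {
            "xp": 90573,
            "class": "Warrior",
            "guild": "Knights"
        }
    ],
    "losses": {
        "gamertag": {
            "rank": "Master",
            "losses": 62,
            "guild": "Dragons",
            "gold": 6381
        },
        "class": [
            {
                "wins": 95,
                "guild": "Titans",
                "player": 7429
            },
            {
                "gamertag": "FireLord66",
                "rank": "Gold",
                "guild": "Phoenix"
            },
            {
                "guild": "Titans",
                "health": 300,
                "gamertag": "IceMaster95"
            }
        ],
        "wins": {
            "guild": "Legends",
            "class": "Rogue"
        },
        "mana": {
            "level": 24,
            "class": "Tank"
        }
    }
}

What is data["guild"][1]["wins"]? 27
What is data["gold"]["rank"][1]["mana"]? 113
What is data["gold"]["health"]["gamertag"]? "IceKnight30"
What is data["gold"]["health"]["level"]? 5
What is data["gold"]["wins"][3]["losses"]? 81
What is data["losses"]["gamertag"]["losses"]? 62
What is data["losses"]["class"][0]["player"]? 7429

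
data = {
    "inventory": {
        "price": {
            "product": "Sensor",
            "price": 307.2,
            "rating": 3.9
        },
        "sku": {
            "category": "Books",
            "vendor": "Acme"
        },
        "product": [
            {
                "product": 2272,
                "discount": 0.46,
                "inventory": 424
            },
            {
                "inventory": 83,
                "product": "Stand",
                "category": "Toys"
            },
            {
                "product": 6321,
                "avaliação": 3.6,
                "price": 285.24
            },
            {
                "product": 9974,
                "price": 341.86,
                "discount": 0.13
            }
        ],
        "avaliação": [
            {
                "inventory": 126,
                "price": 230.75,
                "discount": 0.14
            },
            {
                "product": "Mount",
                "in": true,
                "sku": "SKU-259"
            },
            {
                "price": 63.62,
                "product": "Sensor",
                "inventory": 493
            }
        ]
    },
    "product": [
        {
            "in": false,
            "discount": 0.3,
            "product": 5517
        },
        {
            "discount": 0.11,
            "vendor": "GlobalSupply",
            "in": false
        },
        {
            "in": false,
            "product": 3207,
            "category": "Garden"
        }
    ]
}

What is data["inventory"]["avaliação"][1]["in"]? True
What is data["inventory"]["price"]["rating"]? 3.9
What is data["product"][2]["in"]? False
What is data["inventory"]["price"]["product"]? "Sensor"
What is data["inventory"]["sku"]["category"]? "Books"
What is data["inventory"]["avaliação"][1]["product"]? "Mount"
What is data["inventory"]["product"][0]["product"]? 2272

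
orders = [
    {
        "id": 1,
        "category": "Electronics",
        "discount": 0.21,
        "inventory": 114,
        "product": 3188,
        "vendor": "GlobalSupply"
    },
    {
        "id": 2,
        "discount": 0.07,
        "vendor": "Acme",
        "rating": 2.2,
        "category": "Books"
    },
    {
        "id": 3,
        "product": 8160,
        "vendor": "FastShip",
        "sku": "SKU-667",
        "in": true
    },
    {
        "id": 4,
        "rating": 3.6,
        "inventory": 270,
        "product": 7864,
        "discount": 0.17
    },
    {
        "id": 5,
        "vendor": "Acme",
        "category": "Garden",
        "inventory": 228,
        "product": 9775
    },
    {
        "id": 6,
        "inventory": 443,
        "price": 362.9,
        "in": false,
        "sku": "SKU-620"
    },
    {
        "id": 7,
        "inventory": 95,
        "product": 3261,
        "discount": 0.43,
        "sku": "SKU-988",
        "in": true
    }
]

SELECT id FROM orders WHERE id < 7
[1, 2, 3, 4, 5, 6]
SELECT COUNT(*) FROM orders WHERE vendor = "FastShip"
1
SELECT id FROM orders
[1, 2, 3, 4, 5, 6, 7]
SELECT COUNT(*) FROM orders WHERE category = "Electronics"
1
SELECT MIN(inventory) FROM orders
95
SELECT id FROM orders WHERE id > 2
[3, 4, 5, 6, 7]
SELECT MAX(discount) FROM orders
0.43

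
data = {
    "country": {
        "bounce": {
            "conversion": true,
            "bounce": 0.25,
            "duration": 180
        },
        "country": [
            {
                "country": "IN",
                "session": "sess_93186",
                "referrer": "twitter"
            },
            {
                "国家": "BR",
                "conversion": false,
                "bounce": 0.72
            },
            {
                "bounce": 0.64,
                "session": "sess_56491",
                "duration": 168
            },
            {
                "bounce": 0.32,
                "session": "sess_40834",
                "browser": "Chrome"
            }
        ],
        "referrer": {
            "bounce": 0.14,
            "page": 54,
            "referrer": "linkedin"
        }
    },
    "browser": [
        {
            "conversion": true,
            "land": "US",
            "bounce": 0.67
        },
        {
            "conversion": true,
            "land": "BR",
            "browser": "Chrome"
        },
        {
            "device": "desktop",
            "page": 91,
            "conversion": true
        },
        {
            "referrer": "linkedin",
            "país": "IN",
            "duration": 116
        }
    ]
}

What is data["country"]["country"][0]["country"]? "IN"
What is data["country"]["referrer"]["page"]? 54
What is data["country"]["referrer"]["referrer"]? "linkedin"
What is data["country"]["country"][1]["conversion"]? False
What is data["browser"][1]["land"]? "BR"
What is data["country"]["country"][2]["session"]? "sess_56491"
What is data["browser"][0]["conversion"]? True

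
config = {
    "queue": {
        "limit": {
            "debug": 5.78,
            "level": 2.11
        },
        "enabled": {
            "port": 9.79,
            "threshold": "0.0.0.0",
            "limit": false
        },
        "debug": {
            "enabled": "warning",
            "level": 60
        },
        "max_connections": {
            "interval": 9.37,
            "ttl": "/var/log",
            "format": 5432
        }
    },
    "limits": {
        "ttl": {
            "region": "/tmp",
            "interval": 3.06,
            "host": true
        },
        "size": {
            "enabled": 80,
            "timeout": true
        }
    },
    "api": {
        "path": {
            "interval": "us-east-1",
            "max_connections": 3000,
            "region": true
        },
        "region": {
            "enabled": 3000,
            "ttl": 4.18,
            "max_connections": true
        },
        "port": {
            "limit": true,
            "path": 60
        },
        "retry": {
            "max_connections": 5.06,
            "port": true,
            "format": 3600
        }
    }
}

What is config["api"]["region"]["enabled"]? 3000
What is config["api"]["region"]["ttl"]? 4.18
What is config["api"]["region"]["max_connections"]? True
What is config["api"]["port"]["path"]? 60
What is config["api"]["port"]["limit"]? True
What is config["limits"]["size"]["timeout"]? True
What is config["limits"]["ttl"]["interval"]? 3.06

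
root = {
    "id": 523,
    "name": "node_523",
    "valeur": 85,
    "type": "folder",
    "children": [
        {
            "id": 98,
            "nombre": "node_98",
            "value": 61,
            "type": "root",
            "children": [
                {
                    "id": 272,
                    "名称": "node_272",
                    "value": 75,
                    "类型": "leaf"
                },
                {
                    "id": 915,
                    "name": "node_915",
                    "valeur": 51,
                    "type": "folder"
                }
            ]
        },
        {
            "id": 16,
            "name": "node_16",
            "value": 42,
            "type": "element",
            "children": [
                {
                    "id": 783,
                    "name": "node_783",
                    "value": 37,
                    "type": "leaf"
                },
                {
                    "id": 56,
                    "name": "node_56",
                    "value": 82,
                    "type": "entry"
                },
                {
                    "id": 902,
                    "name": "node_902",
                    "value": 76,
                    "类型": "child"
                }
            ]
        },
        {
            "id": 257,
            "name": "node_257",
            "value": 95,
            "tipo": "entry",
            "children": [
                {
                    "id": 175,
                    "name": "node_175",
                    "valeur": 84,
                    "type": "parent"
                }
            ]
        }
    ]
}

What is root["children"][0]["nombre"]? "node_98"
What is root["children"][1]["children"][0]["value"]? 37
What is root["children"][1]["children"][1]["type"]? "entry"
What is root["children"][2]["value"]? 95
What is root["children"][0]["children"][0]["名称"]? "node_272"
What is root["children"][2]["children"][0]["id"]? 175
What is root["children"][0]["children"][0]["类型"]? "leaf"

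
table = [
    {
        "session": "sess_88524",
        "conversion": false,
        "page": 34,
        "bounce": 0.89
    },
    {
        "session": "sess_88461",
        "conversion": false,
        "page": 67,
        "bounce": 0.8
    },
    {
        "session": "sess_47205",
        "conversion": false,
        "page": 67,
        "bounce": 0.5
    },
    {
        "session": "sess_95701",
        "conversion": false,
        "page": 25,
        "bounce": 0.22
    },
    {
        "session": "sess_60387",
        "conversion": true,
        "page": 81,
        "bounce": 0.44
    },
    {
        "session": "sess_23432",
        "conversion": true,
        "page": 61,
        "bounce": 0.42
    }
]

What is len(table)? 6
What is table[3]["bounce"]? 0.22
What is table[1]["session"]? "sess_88461"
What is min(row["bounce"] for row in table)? 0.22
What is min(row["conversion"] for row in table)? False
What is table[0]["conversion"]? False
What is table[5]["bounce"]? 0.42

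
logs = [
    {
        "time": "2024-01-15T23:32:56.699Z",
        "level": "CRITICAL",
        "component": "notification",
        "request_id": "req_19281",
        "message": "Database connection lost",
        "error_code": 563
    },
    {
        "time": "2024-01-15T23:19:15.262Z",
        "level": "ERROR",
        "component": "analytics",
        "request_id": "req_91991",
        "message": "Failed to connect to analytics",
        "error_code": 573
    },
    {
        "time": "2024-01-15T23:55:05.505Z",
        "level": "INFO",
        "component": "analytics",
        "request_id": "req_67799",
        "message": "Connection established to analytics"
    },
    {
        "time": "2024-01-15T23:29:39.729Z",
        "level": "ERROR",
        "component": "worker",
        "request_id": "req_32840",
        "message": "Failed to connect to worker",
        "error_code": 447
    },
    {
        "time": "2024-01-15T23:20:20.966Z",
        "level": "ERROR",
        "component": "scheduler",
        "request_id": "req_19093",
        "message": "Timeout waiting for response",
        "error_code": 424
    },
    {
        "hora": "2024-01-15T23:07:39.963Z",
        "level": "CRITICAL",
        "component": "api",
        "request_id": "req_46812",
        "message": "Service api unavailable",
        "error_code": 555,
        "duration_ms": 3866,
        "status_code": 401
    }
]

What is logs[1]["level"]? "ERROR"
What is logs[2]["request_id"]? "req_67799"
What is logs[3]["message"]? "Failed to connect to worker"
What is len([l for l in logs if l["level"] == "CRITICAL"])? 2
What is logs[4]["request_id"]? "req_19093"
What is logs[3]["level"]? "ERROR"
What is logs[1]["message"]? "Failed to connect to analytics"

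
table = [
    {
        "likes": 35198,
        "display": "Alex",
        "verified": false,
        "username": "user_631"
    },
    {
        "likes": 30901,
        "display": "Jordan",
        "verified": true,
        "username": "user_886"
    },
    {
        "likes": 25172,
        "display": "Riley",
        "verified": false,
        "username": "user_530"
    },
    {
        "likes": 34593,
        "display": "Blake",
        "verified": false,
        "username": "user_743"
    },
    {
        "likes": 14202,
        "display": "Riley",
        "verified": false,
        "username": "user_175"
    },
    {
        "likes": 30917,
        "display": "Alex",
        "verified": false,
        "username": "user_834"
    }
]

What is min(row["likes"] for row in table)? 14202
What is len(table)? 6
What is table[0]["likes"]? 35198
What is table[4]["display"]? "Riley"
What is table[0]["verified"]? False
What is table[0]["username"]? "user_631"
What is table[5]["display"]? "Alex"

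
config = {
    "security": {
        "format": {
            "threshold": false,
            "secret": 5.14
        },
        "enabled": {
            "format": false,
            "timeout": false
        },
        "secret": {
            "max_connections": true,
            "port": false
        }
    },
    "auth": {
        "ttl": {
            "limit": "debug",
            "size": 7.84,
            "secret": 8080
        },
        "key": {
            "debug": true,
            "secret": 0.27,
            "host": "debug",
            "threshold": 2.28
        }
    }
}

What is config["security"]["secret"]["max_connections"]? True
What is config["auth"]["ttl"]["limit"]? "debug"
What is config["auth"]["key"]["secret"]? 0.27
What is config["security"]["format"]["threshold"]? False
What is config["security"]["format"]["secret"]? 5.14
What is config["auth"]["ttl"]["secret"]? 8080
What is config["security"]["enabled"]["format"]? False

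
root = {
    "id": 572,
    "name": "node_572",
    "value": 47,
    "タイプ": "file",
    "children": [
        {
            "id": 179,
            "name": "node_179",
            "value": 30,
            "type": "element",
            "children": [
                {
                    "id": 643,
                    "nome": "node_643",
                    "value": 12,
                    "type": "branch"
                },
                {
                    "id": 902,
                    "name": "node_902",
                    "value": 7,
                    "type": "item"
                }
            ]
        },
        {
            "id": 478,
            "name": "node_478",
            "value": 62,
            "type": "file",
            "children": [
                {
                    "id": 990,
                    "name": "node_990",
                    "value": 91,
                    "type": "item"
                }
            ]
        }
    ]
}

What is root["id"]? 572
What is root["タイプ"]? "file"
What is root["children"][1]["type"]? "file"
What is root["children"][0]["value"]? 30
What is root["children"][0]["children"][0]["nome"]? "node_643"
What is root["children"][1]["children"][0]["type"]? "item"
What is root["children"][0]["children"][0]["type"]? "branch"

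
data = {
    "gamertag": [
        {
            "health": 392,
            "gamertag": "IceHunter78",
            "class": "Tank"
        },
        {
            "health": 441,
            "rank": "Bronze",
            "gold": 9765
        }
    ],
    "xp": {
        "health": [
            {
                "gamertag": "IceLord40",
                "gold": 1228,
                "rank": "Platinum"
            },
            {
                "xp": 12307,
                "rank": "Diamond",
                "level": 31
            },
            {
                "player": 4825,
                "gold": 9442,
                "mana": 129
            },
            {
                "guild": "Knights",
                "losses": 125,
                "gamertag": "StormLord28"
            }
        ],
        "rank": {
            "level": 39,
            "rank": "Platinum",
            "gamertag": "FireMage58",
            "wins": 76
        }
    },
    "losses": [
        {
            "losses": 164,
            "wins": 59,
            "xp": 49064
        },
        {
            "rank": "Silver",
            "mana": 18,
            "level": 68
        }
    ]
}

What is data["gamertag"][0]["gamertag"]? "IceHunter78"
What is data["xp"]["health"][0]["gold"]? 1228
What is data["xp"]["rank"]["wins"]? 76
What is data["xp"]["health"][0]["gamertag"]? "IceLord40"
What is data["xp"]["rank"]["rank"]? "Platinum"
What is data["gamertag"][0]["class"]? "Tank"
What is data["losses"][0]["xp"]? 49064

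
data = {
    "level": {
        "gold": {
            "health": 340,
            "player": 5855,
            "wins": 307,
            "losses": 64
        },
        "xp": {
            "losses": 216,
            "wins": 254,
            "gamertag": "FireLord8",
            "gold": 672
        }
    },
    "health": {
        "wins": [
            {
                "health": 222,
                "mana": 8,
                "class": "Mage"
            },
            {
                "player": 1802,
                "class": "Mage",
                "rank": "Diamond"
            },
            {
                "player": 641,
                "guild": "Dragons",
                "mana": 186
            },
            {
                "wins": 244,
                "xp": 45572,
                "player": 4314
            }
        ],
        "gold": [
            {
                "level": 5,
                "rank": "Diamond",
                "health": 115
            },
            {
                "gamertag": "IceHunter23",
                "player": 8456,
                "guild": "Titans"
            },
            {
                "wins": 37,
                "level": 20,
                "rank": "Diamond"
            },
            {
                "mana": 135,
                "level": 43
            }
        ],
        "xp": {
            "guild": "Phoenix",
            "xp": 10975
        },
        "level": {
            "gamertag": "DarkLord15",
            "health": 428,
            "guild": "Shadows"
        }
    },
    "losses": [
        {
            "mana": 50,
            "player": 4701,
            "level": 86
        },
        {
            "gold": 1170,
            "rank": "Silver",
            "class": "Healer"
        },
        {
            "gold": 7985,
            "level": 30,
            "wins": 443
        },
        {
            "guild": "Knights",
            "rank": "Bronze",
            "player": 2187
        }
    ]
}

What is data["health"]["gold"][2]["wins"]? 37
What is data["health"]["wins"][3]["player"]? 4314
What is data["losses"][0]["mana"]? 50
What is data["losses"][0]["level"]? 86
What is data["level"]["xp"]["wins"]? 254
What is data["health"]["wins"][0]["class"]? "Mage"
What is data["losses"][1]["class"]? "Healer"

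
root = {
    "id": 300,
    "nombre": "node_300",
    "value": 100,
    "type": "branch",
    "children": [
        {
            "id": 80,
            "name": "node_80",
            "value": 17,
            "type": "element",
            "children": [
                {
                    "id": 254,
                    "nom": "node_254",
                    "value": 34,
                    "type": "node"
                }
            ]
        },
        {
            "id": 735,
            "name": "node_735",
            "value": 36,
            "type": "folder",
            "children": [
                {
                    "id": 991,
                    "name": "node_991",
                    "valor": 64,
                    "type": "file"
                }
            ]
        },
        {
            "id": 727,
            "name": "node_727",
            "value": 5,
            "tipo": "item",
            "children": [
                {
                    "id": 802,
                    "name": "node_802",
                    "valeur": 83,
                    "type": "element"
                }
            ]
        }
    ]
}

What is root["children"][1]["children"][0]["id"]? 991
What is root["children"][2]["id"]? 727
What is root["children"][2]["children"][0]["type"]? "element"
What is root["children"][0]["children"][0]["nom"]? "node_254"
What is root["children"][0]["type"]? "element"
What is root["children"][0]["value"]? 17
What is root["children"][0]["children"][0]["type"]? "node"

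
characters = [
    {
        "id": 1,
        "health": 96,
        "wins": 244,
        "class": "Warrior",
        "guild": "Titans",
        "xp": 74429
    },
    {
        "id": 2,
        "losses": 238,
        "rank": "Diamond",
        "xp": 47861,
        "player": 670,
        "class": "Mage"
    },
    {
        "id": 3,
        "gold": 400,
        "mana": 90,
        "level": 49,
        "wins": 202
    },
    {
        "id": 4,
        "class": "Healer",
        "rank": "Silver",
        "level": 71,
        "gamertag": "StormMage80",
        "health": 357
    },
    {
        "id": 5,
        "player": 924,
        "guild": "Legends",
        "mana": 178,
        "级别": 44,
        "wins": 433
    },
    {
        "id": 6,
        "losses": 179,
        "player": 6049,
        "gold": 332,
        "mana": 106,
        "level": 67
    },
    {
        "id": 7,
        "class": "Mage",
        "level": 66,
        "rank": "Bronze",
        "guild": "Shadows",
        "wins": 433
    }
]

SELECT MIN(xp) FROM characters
47861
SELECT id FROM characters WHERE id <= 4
[1, 2, 3, 4]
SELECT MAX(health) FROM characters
357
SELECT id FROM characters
[1, 2, 3, 4, 5, 6, 7]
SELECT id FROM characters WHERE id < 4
[1, 2, 3]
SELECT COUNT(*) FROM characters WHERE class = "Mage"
2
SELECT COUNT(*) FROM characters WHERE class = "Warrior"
1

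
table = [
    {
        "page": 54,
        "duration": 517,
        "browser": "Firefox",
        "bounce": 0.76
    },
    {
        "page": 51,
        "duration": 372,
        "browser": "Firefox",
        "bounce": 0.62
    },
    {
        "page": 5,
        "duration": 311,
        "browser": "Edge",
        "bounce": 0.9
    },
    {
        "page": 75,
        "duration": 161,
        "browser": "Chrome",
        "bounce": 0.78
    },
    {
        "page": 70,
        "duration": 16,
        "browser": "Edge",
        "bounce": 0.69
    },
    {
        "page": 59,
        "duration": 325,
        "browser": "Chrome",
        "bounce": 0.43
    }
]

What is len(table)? 6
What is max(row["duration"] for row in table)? 517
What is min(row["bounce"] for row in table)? 0.43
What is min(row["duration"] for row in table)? 16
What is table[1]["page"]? 51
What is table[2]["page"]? 5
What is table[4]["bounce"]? 0.69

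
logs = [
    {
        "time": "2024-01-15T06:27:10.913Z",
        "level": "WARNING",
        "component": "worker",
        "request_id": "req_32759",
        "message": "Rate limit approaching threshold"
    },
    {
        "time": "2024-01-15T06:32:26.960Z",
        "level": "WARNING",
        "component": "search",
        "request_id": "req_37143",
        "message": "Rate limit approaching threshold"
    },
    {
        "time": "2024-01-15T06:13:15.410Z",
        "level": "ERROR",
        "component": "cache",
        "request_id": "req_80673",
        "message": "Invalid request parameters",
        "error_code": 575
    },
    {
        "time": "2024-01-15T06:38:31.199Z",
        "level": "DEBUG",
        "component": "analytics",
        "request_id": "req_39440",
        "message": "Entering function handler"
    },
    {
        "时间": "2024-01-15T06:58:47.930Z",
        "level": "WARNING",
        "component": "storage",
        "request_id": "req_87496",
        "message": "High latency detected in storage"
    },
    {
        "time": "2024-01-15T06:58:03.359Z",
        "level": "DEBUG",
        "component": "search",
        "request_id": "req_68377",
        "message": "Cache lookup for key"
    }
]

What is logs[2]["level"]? "ERROR"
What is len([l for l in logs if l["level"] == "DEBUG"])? 2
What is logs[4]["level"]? "WARNING"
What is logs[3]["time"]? "2024-01-15T06:38:31.199Z"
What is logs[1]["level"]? "WARNING"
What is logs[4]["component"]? "storage"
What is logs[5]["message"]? "Cache lookup for key"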